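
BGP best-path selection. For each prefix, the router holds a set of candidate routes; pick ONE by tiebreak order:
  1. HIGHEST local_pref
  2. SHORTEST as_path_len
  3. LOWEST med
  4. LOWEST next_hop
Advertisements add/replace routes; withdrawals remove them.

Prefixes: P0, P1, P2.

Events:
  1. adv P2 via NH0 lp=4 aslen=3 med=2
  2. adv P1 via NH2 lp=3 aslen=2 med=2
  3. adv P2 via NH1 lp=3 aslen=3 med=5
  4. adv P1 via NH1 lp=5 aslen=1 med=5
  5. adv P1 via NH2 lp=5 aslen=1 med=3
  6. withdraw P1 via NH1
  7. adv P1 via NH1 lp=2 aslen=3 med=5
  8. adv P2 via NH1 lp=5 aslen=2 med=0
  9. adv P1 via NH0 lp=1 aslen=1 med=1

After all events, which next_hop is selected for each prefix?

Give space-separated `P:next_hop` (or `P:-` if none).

Op 1: best P0=- P1=- P2=NH0
Op 2: best P0=- P1=NH2 P2=NH0
Op 3: best P0=- P1=NH2 P2=NH0
Op 4: best P0=- P1=NH1 P2=NH0
Op 5: best P0=- P1=NH2 P2=NH0
Op 6: best P0=- P1=NH2 P2=NH0
Op 7: best P0=- P1=NH2 P2=NH0
Op 8: best P0=- P1=NH2 P2=NH1
Op 9: best P0=- P1=NH2 P2=NH1

Answer: P0:- P1:NH2 P2:NH1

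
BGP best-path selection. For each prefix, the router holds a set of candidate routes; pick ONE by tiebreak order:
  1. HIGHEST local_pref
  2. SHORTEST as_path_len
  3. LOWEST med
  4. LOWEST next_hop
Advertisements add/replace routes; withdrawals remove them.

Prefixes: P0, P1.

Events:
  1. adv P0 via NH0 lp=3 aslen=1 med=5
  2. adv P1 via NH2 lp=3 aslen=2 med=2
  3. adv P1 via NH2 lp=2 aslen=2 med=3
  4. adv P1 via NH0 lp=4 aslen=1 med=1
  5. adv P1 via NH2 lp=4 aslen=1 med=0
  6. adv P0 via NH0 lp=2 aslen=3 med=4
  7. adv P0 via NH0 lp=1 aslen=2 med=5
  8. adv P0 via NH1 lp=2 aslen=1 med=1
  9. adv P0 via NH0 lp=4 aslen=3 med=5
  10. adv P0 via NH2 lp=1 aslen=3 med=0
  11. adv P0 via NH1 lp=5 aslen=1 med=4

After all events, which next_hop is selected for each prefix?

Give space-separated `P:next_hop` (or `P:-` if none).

Answer: P0:NH1 P1:NH2

Derivation:
Op 1: best P0=NH0 P1=-
Op 2: best P0=NH0 P1=NH2
Op 3: best P0=NH0 P1=NH2
Op 4: best P0=NH0 P1=NH0
Op 5: best P0=NH0 P1=NH2
Op 6: best P0=NH0 P1=NH2
Op 7: best P0=NH0 P1=NH2
Op 8: best P0=NH1 P1=NH2
Op 9: best P0=NH0 P1=NH2
Op 10: best P0=NH0 P1=NH2
Op 11: best P0=NH1 P1=NH2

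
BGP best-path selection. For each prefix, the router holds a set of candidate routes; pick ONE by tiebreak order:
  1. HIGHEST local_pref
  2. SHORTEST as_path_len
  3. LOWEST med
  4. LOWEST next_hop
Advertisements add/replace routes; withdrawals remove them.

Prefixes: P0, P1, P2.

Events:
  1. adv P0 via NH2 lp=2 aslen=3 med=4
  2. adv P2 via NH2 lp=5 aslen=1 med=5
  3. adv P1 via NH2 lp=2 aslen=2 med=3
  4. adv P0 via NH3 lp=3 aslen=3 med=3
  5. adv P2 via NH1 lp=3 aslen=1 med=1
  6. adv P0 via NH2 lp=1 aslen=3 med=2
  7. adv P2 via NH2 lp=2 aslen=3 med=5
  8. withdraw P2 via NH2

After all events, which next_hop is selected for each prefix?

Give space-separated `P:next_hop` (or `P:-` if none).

Op 1: best P0=NH2 P1=- P2=-
Op 2: best P0=NH2 P1=- P2=NH2
Op 3: best P0=NH2 P1=NH2 P2=NH2
Op 4: best P0=NH3 P1=NH2 P2=NH2
Op 5: best P0=NH3 P1=NH2 P2=NH2
Op 6: best P0=NH3 P1=NH2 P2=NH2
Op 7: best P0=NH3 P1=NH2 P2=NH1
Op 8: best P0=NH3 P1=NH2 P2=NH1

Answer: P0:NH3 P1:NH2 P2:NH1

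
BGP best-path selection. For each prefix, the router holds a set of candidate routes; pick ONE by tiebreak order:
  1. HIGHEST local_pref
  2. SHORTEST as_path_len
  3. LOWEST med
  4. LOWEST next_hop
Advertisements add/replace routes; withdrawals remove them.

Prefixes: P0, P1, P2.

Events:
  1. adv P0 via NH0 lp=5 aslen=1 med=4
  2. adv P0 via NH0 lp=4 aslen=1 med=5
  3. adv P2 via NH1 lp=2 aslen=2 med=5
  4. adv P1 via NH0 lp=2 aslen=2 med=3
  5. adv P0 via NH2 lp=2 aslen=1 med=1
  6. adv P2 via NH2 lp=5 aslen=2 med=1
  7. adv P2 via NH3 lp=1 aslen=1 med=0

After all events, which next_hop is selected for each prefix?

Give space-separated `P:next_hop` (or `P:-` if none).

Answer: P0:NH0 P1:NH0 P2:NH2

Derivation:
Op 1: best P0=NH0 P1=- P2=-
Op 2: best P0=NH0 P1=- P2=-
Op 3: best P0=NH0 P1=- P2=NH1
Op 4: best P0=NH0 P1=NH0 P2=NH1
Op 5: best P0=NH0 P1=NH0 P2=NH1
Op 6: best P0=NH0 P1=NH0 P2=NH2
Op 7: best P0=NH0 P1=NH0 P2=NH2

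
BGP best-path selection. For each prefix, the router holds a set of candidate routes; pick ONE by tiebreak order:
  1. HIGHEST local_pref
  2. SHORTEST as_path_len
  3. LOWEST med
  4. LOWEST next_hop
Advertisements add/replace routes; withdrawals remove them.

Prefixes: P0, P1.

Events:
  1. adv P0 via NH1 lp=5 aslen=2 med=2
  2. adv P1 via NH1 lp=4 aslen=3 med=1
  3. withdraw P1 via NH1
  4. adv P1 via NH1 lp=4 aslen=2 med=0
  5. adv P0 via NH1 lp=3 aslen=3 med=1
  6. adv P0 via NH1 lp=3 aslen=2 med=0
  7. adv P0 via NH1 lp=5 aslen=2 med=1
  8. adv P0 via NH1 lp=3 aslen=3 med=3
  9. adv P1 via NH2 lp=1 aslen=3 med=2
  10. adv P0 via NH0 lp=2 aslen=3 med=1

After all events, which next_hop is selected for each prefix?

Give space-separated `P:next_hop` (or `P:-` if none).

Op 1: best P0=NH1 P1=-
Op 2: best P0=NH1 P1=NH1
Op 3: best P0=NH1 P1=-
Op 4: best P0=NH1 P1=NH1
Op 5: best P0=NH1 P1=NH1
Op 6: best P0=NH1 P1=NH1
Op 7: best P0=NH1 P1=NH1
Op 8: best P0=NH1 P1=NH1
Op 9: best P0=NH1 P1=NH1
Op 10: best P0=NH1 P1=NH1

Answer: P0:NH1 P1:NH1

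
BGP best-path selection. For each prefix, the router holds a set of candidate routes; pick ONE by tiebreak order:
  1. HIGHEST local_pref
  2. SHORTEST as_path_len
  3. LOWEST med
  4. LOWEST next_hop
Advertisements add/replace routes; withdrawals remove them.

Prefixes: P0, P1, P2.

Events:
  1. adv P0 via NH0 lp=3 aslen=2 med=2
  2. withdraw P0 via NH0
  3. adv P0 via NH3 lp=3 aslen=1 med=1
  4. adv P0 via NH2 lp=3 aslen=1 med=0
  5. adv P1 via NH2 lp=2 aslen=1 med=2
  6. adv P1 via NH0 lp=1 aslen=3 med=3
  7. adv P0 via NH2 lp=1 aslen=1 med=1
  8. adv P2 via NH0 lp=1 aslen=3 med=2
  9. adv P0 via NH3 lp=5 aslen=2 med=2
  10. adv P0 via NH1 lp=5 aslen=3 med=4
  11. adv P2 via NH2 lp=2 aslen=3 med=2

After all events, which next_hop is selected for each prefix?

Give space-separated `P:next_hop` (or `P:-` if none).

Op 1: best P0=NH0 P1=- P2=-
Op 2: best P0=- P1=- P2=-
Op 3: best P0=NH3 P1=- P2=-
Op 4: best P0=NH2 P1=- P2=-
Op 5: best P0=NH2 P1=NH2 P2=-
Op 6: best P0=NH2 P1=NH2 P2=-
Op 7: best P0=NH3 P1=NH2 P2=-
Op 8: best P0=NH3 P1=NH2 P2=NH0
Op 9: best P0=NH3 P1=NH2 P2=NH0
Op 10: best P0=NH3 P1=NH2 P2=NH0
Op 11: best P0=NH3 P1=NH2 P2=NH2

Answer: P0:NH3 P1:NH2 P2:NH2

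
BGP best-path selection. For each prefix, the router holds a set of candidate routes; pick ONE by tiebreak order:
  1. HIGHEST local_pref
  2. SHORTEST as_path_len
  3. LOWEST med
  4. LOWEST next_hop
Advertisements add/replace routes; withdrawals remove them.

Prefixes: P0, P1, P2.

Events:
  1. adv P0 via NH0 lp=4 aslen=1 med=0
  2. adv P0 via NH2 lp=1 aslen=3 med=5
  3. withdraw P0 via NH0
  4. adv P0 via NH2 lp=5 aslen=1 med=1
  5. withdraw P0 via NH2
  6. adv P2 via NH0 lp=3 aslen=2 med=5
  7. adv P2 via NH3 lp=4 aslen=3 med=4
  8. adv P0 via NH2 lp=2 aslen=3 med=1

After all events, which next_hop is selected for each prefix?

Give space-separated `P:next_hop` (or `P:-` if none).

Answer: P0:NH2 P1:- P2:NH3

Derivation:
Op 1: best P0=NH0 P1=- P2=-
Op 2: best P0=NH0 P1=- P2=-
Op 3: best P0=NH2 P1=- P2=-
Op 4: best P0=NH2 P1=- P2=-
Op 5: best P0=- P1=- P2=-
Op 6: best P0=- P1=- P2=NH0
Op 7: best P0=- P1=- P2=NH3
Op 8: best P0=NH2 P1=- P2=NH3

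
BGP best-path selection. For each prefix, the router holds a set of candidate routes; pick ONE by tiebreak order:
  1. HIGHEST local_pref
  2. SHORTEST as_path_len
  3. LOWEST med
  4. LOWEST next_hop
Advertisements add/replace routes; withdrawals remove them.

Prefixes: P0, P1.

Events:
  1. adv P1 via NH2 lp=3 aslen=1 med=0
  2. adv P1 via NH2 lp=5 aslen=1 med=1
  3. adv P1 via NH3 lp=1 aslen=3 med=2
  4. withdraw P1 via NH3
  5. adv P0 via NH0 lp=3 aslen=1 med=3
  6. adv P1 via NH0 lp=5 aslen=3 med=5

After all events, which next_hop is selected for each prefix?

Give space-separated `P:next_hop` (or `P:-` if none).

Op 1: best P0=- P1=NH2
Op 2: best P0=- P1=NH2
Op 3: best P0=- P1=NH2
Op 4: best P0=- P1=NH2
Op 5: best P0=NH0 P1=NH2
Op 6: best P0=NH0 P1=NH2

Answer: P0:NH0 P1:NH2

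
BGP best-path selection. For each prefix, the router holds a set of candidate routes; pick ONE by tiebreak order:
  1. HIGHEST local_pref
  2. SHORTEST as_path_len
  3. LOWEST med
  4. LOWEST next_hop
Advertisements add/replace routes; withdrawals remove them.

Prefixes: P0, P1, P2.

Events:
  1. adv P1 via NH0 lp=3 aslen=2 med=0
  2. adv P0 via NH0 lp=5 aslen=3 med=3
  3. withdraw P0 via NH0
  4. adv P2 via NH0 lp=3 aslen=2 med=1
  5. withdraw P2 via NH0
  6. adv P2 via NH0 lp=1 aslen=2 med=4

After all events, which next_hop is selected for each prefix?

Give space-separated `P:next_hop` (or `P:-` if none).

Answer: P0:- P1:NH0 P2:NH0

Derivation:
Op 1: best P0=- P1=NH0 P2=-
Op 2: best P0=NH0 P1=NH0 P2=-
Op 3: best P0=- P1=NH0 P2=-
Op 4: best P0=- P1=NH0 P2=NH0
Op 5: best P0=- P1=NH0 P2=-
Op 6: best P0=- P1=NH0 P2=NH0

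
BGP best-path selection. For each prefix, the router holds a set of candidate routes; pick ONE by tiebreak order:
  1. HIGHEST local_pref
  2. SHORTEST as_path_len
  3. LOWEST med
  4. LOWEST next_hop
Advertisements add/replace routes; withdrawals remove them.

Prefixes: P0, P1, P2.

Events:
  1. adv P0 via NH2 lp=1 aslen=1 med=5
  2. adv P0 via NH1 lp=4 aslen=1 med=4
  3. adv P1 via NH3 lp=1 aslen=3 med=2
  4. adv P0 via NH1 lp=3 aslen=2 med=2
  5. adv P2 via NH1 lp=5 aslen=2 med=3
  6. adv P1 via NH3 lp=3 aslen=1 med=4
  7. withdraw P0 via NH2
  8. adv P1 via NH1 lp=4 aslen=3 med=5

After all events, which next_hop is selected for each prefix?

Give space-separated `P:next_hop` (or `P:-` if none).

Op 1: best P0=NH2 P1=- P2=-
Op 2: best P0=NH1 P1=- P2=-
Op 3: best P0=NH1 P1=NH3 P2=-
Op 4: best P0=NH1 P1=NH3 P2=-
Op 5: best P0=NH1 P1=NH3 P2=NH1
Op 6: best P0=NH1 P1=NH3 P2=NH1
Op 7: best P0=NH1 P1=NH3 P2=NH1
Op 8: best P0=NH1 P1=NH1 P2=NH1

Answer: P0:NH1 P1:NH1 P2:NH1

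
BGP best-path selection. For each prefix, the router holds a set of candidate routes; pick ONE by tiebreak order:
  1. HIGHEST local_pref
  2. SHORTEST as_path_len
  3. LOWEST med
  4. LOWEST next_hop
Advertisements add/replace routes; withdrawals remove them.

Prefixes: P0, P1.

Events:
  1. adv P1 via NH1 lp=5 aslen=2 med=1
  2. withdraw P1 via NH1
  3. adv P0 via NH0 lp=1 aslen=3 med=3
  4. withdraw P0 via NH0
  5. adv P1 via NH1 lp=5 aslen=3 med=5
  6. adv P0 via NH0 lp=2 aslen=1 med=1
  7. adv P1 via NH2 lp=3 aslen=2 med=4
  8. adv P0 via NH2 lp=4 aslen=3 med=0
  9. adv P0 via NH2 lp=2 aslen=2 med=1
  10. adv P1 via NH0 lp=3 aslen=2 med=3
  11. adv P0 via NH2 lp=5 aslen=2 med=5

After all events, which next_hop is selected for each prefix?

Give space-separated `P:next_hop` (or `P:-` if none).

Answer: P0:NH2 P1:NH1

Derivation:
Op 1: best P0=- P1=NH1
Op 2: best P0=- P1=-
Op 3: best P0=NH0 P1=-
Op 4: best P0=- P1=-
Op 5: best P0=- P1=NH1
Op 6: best P0=NH0 P1=NH1
Op 7: best P0=NH0 P1=NH1
Op 8: best P0=NH2 P1=NH1
Op 9: best P0=NH0 P1=NH1
Op 10: best P0=NH0 P1=NH1
Op 11: best P0=NH2 P1=NH1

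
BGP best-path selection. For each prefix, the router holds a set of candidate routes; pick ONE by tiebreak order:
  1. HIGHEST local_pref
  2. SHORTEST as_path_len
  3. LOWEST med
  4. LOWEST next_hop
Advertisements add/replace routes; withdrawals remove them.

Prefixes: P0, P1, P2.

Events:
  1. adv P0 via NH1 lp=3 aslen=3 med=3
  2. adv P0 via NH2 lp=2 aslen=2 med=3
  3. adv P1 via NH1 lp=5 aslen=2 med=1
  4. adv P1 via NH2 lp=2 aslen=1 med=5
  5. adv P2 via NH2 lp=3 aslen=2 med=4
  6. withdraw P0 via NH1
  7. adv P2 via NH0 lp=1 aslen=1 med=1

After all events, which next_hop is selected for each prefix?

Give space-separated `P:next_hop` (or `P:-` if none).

Op 1: best P0=NH1 P1=- P2=-
Op 2: best P0=NH1 P1=- P2=-
Op 3: best P0=NH1 P1=NH1 P2=-
Op 4: best P0=NH1 P1=NH1 P2=-
Op 5: best P0=NH1 P1=NH1 P2=NH2
Op 6: best P0=NH2 P1=NH1 P2=NH2
Op 7: best P0=NH2 P1=NH1 P2=NH2

Answer: P0:NH2 P1:NH1 P2:NH2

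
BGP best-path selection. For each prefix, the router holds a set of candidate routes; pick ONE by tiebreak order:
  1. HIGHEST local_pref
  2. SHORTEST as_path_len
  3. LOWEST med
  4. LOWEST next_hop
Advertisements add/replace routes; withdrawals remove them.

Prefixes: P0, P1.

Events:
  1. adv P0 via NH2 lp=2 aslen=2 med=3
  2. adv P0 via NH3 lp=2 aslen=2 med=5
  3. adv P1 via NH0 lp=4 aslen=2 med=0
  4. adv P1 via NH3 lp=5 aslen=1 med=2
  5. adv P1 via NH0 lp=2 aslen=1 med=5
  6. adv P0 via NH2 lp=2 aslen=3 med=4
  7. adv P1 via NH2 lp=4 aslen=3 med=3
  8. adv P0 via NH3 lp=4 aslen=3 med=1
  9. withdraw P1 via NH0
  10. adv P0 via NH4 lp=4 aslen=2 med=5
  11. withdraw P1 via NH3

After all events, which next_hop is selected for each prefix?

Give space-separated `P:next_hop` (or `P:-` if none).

Op 1: best P0=NH2 P1=-
Op 2: best P0=NH2 P1=-
Op 3: best P0=NH2 P1=NH0
Op 4: best P0=NH2 P1=NH3
Op 5: best P0=NH2 P1=NH3
Op 6: best P0=NH3 P1=NH3
Op 7: best P0=NH3 P1=NH3
Op 8: best P0=NH3 P1=NH3
Op 9: best P0=NH3 P1=NH3
Op 10: best P0=NH4 P1=NH3
Op 11: best P0=NH4 P1=NH2

Answer: P0:NH4 P1:NH2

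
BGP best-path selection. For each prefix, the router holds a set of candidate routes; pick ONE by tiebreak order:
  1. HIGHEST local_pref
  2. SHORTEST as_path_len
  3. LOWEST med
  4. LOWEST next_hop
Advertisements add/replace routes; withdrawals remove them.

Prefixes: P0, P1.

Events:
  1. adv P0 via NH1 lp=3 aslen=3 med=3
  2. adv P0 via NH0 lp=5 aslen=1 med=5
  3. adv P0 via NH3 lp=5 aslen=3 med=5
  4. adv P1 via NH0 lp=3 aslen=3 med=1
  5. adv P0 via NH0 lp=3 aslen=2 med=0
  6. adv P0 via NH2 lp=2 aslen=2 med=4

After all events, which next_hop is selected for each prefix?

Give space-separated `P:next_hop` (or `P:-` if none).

Op 1: best P0=NH1 P1=-
Op 2: best P0=NH0 P1=-
Op 3: best P0=NH0 P1=-
Op 4: best P0=NH0 P1=NH0
Op 5: best P0=NH3 P1=NH0
Op 6: best P0=NH3 P1=NH0

Answer: P0:NH3 P1:NH0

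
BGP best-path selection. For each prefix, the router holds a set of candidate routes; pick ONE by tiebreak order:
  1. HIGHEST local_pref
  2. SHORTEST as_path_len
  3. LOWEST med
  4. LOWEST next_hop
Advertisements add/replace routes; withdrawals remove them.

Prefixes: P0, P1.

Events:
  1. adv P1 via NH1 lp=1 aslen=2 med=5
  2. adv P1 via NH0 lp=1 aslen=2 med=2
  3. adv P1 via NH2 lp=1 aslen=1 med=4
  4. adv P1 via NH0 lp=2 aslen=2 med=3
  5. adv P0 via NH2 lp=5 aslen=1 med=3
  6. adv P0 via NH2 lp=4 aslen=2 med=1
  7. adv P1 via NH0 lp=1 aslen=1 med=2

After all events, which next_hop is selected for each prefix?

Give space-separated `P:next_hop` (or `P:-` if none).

Answer: P0:NH2 P1:NH0

Derivation:
Op 1: best P0=- P1=NH1
Op 2: best P0=- P1=NH0
Op 3: best P0=- P1=NH2
Op 4: best P0=- P1=NH0
Op 5: best P0=NH2 P1=NH0
Op 6: best P0=NH2 P1=NH0
Op 7: best P0=NH2 P1=NH0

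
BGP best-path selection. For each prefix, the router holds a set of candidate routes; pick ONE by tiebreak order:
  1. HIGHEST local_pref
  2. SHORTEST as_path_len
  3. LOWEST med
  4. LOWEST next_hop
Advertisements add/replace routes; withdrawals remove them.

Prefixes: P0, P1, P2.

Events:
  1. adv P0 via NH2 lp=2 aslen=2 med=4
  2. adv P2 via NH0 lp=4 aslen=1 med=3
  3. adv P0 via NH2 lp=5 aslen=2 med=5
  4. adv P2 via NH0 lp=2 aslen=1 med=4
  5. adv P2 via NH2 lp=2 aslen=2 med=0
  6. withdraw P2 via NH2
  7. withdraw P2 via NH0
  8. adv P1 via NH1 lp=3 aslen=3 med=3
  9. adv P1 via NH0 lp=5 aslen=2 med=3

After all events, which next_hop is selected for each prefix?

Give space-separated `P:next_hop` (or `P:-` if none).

Answer: P0:NH2 P1:NH0 P2:-

Derivation:
Op 1: best P0=NH2 P1=- P2=-
Op 2: best P0=NH2 P1=- P2=NH0
Op 3: best P0=NH2 P1=- P2=NH0
Op 4: best P0=NH2 P1=- P2=NH0
Op 5: best P0=NH2 P1=- P2=NH0
Op 6: best P0=NH2 P1=- P2=NH0
Op 7: best P0=NH2 P1=- P2=-
Op 8: best P0=NH2 P1=NH1 P2=-
Op 9: best P0=NH2 P1=NH0 P2=-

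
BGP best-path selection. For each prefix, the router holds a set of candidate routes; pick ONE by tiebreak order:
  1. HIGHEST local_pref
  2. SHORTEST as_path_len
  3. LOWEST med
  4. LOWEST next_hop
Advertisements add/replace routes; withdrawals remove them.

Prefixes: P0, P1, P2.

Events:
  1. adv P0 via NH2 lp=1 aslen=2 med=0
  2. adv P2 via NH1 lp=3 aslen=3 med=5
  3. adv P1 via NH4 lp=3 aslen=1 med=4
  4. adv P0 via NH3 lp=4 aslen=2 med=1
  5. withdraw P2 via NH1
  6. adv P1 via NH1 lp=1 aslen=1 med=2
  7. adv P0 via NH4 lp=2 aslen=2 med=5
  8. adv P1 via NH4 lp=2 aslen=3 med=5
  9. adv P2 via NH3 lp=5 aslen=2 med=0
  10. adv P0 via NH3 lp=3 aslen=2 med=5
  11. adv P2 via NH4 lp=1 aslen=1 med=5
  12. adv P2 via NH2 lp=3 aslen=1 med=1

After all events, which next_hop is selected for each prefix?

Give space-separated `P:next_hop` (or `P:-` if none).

Op 1: best P0=NH2 P1=- P2=-
Op 2: best P0=NH2 P1=- P2=NH1
Op 3: best P0=NH2 P1=NH4 P2=NH1
Op 4: best P0=NH3 P1=NH4 P2=NH1
Op 5: best P0=NH3 P1=NH4 P2=-
Op 6: best P0=NH3 P1=NH4 P2=-
Op 7: best P0=NH3 P1=NH4 P2=-
Op 8: best P0=NH3 P1=NH4 P2=-
Op 9: best P0=NH3 P1=NH4 P2=NH3
Op 10: best P0=NH3 P1=NH4 P2=NH3
Op 11: best P0=NH3 P1=NH4 P2=NH3
Op 12: best P0=NH3 P1=NH4 P2=NH3

Answer: P0:NH3 P1:NH4 P2:NH3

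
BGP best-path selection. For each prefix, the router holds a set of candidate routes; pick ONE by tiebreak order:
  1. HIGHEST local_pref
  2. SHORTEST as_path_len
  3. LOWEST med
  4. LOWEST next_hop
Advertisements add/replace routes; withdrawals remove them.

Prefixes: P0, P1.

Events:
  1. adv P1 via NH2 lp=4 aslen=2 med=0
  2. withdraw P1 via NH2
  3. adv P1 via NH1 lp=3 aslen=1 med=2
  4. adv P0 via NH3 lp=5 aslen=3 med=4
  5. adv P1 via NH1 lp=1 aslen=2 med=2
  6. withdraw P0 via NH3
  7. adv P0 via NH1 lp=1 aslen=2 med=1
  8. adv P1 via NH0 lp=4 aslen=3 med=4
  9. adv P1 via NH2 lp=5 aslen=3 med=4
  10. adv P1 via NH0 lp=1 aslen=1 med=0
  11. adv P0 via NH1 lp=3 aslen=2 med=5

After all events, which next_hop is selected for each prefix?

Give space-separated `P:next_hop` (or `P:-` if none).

Op 1: best P0=- P1=NH2
Op 2: best P0=- P1=-
Op 3: best P0=- P1=NH1
Op 4: best P0=NH3 P1=NH1
Op 5: best P0=NH3 P1=NH1
Op 6: best P0=- P1=NH1
Op 7: best P0=NH1 P1=NH1
Op 8: best P0=NH1 P1=NH0
Op 9: best P0=NH1 P1=NH2
Op 10: best P0=NH1 P1=NH2
Op 11: best P0=NH1 P1=NH2

Answer: P0:NH1 P1:NH2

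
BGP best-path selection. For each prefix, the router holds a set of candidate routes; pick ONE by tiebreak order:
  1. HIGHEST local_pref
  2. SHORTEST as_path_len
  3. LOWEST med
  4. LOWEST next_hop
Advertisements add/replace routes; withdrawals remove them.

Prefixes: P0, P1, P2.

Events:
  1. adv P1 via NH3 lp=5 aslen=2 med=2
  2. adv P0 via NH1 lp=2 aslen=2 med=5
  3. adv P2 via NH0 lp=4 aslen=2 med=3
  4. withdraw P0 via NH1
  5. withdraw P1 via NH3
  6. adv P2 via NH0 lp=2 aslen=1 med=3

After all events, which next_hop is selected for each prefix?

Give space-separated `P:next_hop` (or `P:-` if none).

Op 1: best P0=- P1=NH3 P2=-
Op 2: best P0=NH1 P1=NH3 P2=-
Op 3: best P0=NH1 P1=NH3 P2=NH0
Op 4: best P0=- P1=NH3 P2=NH0
Op 5: best P0=- P1=- P2=NH0
Op 6: best P0=- P1=- P2=NH0

Answer: P0:- P1:- P2:NH0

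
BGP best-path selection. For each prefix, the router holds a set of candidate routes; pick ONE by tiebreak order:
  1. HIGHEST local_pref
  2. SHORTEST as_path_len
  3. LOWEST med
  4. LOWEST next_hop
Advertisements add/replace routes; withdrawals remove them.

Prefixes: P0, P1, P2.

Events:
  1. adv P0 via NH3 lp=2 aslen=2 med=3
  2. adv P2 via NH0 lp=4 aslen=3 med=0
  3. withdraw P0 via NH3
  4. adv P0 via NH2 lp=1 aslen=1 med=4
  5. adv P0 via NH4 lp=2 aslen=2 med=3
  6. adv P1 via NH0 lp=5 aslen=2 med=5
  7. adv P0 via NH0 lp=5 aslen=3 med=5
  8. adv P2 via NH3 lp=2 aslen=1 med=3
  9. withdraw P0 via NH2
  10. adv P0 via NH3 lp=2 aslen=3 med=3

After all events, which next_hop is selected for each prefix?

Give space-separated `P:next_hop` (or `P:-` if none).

Answer: P0:NH0 P1:NH0 P2:NH0

Derivation:
Op 1: best P0=NH3 P1=- P2=-
Op 2: best P0=NH3 P1=- P2=NH0
Op 3: best P0=- P1=- P2=NH0
Op 4: best P0=NH2 P1=- P2=NH0
Op 5: best P0=NH4 P1=- P2=NH0
Op 6: best P0=NH4 P1=NH0 P2=NH0
Op 7: best P0=NH0 P1=NH0 P2=NH0
Op 8: best P0=NH0 P1=NH0 P2=NH0
Op 9: best P0=NH0 P1=NH0 P2=NH0
Op 10: best P0=NH0 P1=NH0 P2=NH0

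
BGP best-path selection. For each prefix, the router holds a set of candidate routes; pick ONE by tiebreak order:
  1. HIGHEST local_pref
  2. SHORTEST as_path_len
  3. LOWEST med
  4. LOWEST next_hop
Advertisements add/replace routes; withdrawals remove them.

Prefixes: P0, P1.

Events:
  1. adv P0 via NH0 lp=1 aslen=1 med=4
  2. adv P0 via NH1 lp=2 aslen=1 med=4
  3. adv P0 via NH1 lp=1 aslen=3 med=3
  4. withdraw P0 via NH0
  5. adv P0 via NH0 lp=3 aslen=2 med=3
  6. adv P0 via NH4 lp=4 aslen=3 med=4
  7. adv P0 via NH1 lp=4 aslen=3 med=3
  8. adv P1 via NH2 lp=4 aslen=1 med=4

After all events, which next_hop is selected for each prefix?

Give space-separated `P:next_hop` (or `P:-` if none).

Answer: P0:NH1 P1:NH2

Derivation:
Op 1: best P0=NH0 P1=-
Op 2: best P0=NH1 P1=-
Op 3: best P0=NH0 P1=-
Op 4: best P0=NH1 P1=-
Op 5: best P0=NH0 P1=-
Op 6: best P0=NH4 P1=-
Op 7: best P0=NH1 P1=-
Op 8: best P0=NH1 P1=NH2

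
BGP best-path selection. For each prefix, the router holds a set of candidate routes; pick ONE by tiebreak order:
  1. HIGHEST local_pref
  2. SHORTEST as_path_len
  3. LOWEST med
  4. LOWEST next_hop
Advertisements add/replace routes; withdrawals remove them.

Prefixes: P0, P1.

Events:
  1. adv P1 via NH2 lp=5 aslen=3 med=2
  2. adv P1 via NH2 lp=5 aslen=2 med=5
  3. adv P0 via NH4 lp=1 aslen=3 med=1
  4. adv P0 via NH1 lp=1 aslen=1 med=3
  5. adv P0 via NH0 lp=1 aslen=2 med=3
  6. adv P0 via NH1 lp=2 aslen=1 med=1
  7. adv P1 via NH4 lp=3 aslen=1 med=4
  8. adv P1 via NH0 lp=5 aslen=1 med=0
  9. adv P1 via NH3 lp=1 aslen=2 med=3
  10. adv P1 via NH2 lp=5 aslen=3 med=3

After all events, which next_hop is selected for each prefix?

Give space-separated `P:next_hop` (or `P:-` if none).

Op 1: best P0=- P1=NH2
Op 2: best P0=- P1=NH2
Op 3: best P0=NH4 P1=NH2
Op 4: best P0=NH1 P1=NH2
Op 5: best P0=NH1 P1=NH2
Op 6: best P0=NH1 P1=NH2
Op 7: best P0=NH1 P1=NH2
Op 8: best P0=NH1 P1=NH0
Op 9: best P0=NH1 P1=NH0
Op 10: best P0=NH1 P1=NH0

Answer: P0:NH1 P1:NH0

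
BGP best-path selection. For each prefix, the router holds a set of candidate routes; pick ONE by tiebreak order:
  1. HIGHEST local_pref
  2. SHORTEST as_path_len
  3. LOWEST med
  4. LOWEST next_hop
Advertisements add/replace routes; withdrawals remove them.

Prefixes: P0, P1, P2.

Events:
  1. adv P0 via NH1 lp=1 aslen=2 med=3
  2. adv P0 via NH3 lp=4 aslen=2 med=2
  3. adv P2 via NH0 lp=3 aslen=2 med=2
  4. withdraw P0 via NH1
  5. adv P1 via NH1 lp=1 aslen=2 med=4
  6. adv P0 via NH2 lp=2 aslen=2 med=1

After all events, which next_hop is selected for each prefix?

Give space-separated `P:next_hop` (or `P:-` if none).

Answer: P0:NH3 P1:NH1 P2:NH0

Derivation:
Op 1: best P0=NH1 P1=- P2=-
Op 2: best P0=NH3 P1=- P2=-
Op 3: best P0=NH3 P1=- P2=NH0
Op 4: best P0=NH3 P1=- P2=NH0
Op 5: best P0=NH3 P1=NH1 P2=NH0
Op 6: best P0=NH3 P1=NH1 P2=NH0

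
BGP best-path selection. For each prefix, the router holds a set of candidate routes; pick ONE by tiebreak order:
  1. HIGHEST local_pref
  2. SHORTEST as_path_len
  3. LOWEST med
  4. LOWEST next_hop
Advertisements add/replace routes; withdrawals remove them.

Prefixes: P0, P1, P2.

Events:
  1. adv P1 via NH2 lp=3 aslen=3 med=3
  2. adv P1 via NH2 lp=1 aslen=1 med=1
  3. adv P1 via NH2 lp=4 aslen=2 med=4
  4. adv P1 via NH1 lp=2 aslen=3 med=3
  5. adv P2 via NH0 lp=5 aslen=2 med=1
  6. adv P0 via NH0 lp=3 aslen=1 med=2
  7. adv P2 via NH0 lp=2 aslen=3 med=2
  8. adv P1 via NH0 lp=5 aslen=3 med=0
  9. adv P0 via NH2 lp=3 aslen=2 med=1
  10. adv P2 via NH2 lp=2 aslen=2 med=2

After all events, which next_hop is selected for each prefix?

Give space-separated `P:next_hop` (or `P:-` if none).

Op 1: best P0=- P1=NH2 P2=-
Op 2: best P0=- P1=NH2 P2=-
Op 3: best P0=- P1=NH2 P2=-
Op 4: best P0=- P1=NH2 P2=-
Op 5: best P0=- P1=NH2 P2=NH0
Op 6: best P0=NH0 P1=NH2 P2=NH0
Op 7: best P0=NH0 P1=NH2 P2=NH0
Op 8: best P0=NH0 P1=NH0 P2=NH0
Op 9: best P0=NH0 P1=NH0 P2=NH0
Op 10: best P0=NH0 P1=NH0 P2=NH2

Answer: P0:NH0 P1:NH0 P2:NH2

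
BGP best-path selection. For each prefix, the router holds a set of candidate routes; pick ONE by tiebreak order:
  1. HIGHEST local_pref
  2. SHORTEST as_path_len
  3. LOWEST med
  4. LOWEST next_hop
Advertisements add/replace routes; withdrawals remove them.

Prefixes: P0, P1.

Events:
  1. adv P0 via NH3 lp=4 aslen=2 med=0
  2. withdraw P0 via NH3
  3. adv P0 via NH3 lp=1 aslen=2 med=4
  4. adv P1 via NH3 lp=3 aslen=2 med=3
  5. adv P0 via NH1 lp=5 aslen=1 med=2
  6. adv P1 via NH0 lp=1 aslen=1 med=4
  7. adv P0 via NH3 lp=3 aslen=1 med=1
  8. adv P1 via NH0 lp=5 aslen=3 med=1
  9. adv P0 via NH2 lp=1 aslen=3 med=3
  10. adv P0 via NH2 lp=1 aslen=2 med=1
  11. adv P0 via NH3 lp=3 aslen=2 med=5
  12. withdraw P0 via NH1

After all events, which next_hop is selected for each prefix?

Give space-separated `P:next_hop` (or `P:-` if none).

Answer: P0:NH3 P1:NH0

Derivation:
Op 1: best P0=NH3 P1=-
Op 2: best P0=- P1=-
Op 3: best P0=NH3 P1=-
Op 4: best P0=NH3 P1=NH3
Op 5: best P0=NH1 P1=NH3
Op 6: best P0=NH1 P1=NH3
Op 7: best P0=NH1 P1=NH3
Op 8: best P0=NH1 P1=NH0
Op 9: best P0=NH1 P1=NH0
Op 10: best P0=NH1 P1=NH0
Op 11: best P0=NH1 P1=NH0
Op 12: best P0=NH3 P1=NH0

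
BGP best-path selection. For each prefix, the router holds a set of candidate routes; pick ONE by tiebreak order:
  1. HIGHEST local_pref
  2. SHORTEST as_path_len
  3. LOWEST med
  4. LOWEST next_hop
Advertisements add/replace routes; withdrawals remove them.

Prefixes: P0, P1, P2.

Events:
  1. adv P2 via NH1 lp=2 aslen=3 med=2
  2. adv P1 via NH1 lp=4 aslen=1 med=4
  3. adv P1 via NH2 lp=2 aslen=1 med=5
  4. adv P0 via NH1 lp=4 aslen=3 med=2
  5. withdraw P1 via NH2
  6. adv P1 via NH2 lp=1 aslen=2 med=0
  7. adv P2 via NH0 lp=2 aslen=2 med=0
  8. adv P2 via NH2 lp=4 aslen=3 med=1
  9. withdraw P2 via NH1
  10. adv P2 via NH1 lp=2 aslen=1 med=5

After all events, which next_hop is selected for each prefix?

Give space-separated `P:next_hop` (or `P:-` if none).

Answer: P0:NH1 P1:NH1 P2:NH2

Derivation:
Op 1: best P0=- P1=- P2=NH1
Op 2: best P0=- P1=NH1 P2=NH1
Op 3: best P0=- P1=NH1 P2=NH1
Op 4: best P0=NH1 P1=NH1 P2=NH1
Op 5: best P0=NH1 P1=NH1 P2=NH1
Op 6: best P0=NH1 P1=NH1 P2=NH1
Op 7: best P0=NH1 P1=NH1 P2=NH0
Op 8: best P0=NH1 P1=NH1 P2=NH2
Op 9: best P0=NH1 P1=NH1 P2=NH2
Op 10: best P0=NH1 P1=NH1 P2=NH2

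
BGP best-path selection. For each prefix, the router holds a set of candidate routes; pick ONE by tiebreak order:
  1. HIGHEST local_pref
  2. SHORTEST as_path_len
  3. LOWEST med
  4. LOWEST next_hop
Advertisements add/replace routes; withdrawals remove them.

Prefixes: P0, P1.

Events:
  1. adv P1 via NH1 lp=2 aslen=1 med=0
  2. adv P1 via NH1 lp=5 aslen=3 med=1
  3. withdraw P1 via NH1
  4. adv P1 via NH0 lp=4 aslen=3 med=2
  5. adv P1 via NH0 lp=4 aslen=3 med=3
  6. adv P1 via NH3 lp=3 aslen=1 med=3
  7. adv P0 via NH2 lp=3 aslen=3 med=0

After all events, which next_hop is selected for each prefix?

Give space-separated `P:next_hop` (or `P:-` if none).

Answer: P0:NH2 P1:NH0

Derivation:
Op 1: best P0=- P1=NH1
Op 2: best P0=- P1=NH1
Op 3: best P0=- P1=-
Op 4: best P0=- P1=NH0
Op 5: best P0=- P1=NH0
Op 6: best P0=- P1=NH0
Op 7: best P0=NH2 P1=NH0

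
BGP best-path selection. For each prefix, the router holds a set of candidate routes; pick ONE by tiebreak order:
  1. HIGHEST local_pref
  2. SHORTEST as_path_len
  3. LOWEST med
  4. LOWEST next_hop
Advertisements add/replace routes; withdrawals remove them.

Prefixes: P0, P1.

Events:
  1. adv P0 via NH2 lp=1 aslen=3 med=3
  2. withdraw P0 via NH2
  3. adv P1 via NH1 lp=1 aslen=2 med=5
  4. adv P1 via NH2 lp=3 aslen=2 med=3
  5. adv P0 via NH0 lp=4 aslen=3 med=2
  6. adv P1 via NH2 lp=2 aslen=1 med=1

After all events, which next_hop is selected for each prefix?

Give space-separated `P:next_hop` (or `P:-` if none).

Answer: P0:NH0 P1:NH2

Derivation:
Op 1: best P0=NH2 P1=-
Op 2: best P0=- P1=-
Op 3: best P0=- P1=NH1
Op 4: best P0=- P1=NH2
Op 5: best P0=NH0 P1=NH2
Op 6: best P0=NH0 P1=NH2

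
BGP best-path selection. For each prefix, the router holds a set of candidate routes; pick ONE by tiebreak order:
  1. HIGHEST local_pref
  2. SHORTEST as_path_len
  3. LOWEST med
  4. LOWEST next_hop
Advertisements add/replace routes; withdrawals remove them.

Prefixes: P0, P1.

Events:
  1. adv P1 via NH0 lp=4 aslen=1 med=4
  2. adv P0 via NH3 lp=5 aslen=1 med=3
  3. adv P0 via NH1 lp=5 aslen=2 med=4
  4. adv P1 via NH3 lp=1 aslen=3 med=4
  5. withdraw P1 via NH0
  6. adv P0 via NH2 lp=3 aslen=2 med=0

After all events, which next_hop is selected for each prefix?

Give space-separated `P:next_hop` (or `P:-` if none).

Op 1: best P0=- P1=NH0
Op 2: best P0=NH3 P1=NH0
Op 3: best P0=NH3 P1=NH0
Op 4: best P0=NH3 P1=NH0
Op 5: best P0=NH3 P1=NH3
Op 6: best P0=NH3 P1=NH3

Answer: P0:NH3 P1:NH3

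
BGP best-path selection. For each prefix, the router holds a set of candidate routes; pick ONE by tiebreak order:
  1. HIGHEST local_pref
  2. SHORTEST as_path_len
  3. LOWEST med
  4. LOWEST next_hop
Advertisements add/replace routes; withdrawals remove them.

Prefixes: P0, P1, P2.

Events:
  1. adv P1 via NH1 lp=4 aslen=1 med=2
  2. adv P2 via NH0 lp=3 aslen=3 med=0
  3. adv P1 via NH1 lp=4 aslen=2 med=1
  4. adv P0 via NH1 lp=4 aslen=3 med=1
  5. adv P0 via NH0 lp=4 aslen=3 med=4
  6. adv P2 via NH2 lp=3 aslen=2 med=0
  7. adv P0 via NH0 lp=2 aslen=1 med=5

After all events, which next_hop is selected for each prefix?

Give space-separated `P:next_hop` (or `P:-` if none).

Op 1: best P0=- P1=NH1 P2=-
Op 2: best P0=- P1=NH1 P2=NH0
Op 3: best P0=- P1=NH1 P2=NH0
Op 4: best P0=NH1 P1=NH1 P2=NH0
Op 5: best P0=NH1 P1=NH1 P2=NH0
Op 6: best P0=NH1 P1=NH1 P2=NH2
Op 7: best P0=NH1 P1=NH1 P2=NH2

Answer: P0:NH1 P1:NH1 P2:NH2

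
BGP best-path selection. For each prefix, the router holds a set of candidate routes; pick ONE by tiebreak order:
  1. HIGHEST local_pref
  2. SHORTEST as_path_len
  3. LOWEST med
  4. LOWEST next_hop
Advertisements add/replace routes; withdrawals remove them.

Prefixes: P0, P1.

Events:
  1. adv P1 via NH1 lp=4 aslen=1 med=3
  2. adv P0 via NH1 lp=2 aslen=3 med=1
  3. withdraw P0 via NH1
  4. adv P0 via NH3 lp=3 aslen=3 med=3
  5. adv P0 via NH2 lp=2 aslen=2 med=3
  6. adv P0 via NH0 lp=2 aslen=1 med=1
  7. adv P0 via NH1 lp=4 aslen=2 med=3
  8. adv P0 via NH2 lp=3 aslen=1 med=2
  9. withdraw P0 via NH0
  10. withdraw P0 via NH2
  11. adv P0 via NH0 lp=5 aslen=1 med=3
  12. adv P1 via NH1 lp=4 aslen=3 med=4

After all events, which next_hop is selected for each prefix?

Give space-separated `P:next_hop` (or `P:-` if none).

Answer: P0:NH0 P1:NH1

Derivation:
Op 1: best P0=- P1=NH1
Op 2: best P0=NH1 P1=NH1
Op 3: best P0=- P1=NH1
Op 4: best P0=NH3 P1=NH1
Op 5: best P0=NH3 P1=NH1
Op 6: best P0=NH3 P1=NH1
Op 7: best P0=NH1 P1=NH1
Op 8: best P0=NH1 P1=NH1
Op 9: best P0=NH1 P1=NH1
Op 10: best P0=NH1 P1=NH1
Op 11: best P0=NH0 P1=NH1
Op 12: best P0=NH0 P1=NH1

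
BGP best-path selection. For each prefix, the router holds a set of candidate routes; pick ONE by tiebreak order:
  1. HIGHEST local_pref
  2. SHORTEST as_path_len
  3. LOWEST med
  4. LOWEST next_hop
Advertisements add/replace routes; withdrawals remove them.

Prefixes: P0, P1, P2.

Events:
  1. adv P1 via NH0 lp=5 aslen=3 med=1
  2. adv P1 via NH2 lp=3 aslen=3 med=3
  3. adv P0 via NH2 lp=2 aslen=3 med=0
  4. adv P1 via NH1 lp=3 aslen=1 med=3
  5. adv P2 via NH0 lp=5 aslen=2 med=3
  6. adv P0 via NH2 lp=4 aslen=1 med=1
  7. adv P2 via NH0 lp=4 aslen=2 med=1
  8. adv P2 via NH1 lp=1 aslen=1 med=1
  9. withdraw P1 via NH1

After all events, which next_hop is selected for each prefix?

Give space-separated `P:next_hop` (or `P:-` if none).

Answer: P0:NH2 P1:NH0 P2:NH0

Derivation:
Op 1: best P0=- P1=NH0 P2=-
Op 2: best P0=- P1=NH0 P2=-
Op 3: best P0=NH2 P1=NH0 P2=-
Op 4: best P0=NH2 P1=NH0 P2=-
Op 5: best P0=NH2 P1=NH0 P2=NH0
Op 6: best P0=NH2 P1=NH0 P2=NH0
Op 7: best P0=NH2 P1=NH0 P2=NH0
Op 8: best P0=NH2 P1=NH0 P2=NH0
Op 9: best P0=NH2 P1=NH0 P2=NH0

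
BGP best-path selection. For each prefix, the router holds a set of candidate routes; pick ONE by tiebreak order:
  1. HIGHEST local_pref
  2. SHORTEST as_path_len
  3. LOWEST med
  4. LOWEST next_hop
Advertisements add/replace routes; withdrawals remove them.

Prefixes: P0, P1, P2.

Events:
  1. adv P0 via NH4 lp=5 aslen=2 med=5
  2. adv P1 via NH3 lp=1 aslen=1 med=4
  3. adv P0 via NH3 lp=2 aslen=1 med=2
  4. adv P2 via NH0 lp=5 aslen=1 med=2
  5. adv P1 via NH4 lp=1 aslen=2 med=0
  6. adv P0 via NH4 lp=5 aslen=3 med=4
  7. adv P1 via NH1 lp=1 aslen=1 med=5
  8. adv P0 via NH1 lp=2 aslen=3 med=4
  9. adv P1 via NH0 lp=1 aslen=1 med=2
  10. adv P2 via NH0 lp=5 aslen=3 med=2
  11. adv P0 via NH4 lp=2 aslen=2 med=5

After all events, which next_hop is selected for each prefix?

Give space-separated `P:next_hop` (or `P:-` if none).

Op 1: best P0=NH4 P1=- P2=-
Op 2: best P0=NH4 P1=NH3 P2=-
Op 3: best P0=NH4 P1=NH3 P2=-
Op 4: best P0=NH4 P1=NH3 P2=NH0
Op 5: best P0=NH4 P1=NH3 P2=NH0
Op 6: best P0=NH4 P1=NH3 P2=NH0
Op 7: best P0=NH4 P1=NH3 P2=NH0
Op 8: best P0=NH4 P1=NH3 P2=NH0
Op 9: best P0=NH4 P1=NH0 P2=NH0
Op 10: best P0=NH4 P1=NH0 P2=NH0
Op 11: best P0=NH3 P1=NH0 P2=NH0

Answer: P0:NH3 P1:NH0 P2:NH0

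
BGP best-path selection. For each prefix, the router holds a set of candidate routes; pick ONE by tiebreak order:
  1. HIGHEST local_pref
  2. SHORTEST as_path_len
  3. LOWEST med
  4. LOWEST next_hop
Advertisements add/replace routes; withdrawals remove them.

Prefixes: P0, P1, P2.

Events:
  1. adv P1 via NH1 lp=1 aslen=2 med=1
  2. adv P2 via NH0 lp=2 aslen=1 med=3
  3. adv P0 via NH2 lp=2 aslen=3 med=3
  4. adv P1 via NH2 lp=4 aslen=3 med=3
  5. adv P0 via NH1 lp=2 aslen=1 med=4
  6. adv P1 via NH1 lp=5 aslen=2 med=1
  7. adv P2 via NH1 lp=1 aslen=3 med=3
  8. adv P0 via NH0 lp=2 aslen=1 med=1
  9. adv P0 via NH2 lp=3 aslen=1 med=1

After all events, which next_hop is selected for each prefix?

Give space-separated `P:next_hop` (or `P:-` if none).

Op 1: best P0=- P1=NH1 P2=-
Op 2: best P0=- P1=NH1 P2=NH0
Op 3: best P0=NH2 P1=NH1 P2=NH0
Op 4: best P0=NH2 P1=NH2 P2=NH0
Op 5: best P0=NH1 P1=NH2 P2=NH0
Op 6: best P0=NH1 P1=NH1 P2=NH0
Op 7: best P0=NH1 P1=NH1 P2=NH0
Op 8: best P0=NH0 P1=NH1 P2=NH0
Op 9: best P0=NH2 P1=NH1 P2=NH0

Answer: P0:NH2 P1:NH1 P2:NH0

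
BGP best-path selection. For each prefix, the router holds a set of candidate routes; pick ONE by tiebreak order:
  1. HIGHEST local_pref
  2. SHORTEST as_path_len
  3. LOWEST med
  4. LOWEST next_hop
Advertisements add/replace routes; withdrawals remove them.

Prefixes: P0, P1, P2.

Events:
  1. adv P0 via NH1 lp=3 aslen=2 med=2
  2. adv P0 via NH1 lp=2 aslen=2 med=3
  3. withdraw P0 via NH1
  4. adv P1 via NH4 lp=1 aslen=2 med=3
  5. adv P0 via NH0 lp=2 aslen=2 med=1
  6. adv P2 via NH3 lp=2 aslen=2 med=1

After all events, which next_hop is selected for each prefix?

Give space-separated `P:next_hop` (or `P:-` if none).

Op 1: best P0=NH1 P1=- P2=-
Op 2: best P0=NH1 P1=- P2=-
Op 3: best P0=- P1=- P2=-
Op 4: best P0=- P1=NH4 P2=-
Op 5: best P0=NH0 P1=NH4 P2=-
Op 6: best P0=NH0 P1=NH4 P2=NH3

Answer: P0:NH0 P1:NH4 P2:NH3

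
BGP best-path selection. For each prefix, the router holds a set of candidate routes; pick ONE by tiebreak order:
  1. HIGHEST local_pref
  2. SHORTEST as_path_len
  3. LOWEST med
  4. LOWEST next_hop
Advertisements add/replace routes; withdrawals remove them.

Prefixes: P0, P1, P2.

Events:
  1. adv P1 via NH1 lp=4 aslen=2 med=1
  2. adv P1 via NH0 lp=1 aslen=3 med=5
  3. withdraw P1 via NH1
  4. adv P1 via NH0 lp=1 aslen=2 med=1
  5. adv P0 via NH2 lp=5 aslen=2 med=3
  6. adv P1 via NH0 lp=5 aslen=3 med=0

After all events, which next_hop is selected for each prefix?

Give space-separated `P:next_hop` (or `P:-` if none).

Op 1: best P0=- P1=NH1 P2=-
Op 2: best P0=- P1=NH1 P2=-
Op 3: best P0=- P1=NH0 P2=-
Op 4: best P0=- P1=NH0 P2=-
Op 5: best P0=NH2 P1=NH0 P2=-
Op 6: best P0=NH2 P1=NH0 P2=-

Answer: P0:NH2 P1:NH0 P2:-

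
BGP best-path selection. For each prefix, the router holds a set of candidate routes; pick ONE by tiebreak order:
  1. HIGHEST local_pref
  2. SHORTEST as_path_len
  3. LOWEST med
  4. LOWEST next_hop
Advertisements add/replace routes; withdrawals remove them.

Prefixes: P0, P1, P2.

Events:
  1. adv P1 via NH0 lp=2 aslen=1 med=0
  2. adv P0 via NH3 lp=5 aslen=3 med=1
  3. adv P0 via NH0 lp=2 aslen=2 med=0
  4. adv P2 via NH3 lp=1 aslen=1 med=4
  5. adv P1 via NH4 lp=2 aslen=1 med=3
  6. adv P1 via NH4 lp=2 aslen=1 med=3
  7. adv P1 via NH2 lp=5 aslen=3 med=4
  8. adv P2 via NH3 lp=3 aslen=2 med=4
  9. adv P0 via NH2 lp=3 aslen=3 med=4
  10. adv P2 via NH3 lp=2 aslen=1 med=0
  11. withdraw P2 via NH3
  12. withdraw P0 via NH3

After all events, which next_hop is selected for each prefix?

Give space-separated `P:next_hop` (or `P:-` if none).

Op 1: best P0=- P1=NH0 P2=-
Op 2: best P0=NH3 P1=NH0 P2=-
Op 3: best P0=NH3 P1=NH0 P2=-
Op 4: best P0=NH3 P1=NH0 P2=NH3
Op 5: best P0=NH3 P1=NH0 P2=NH3
Op 6: best P0=NH3 P1=NH0 P2=NH3
Op 7: best P0=NH3 P1=NH2 P2=NH3
Op 8: best P0=NH3 P1=NH2 P2=NH3
Op 9: best P0=NH3 P1=NH2 P2=NH3
Op 10: best P0=NH3 P1=NH2 P2=NH3
Op 11: best P0=NH3 P1=NH2 P2=-
Op 12: best P0=NH2 P1=NH2 P2=-

Answer: P0:NH2 P1:NH2 P2:-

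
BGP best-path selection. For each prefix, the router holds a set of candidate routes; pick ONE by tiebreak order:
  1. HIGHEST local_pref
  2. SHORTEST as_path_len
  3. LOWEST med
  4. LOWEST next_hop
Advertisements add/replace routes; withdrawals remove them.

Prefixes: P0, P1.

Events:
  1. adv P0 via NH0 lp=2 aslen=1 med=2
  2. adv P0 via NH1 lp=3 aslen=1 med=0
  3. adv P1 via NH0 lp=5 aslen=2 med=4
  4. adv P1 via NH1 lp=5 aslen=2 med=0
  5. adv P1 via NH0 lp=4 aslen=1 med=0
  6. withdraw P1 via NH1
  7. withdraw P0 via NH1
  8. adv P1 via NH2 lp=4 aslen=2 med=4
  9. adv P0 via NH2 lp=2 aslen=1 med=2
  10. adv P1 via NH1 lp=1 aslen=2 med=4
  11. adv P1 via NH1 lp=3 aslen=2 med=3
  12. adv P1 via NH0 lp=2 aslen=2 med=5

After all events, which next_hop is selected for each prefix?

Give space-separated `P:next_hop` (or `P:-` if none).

Op 1: best P0=NH0 P1=-
Op 2: best P0=NH1 P1=-
Op 3: best P0=NH1 P1=NH0
Op 4: best P0=NH1 P1=NH1
Op 5: best P0=NH1 P1=NH1
Op 6: best P0=NH1 P1=NH0
Op 7: best P0=NH0 P1=NH0
Op 8: best P0=NH0 P1=NH0
Op 9: best P0=NH0 P1=NH0
Op 10: best P0=NH0 P1=NH0
Op 11: best P0=NH0 P1=NH0
Op 12: best P0=NH0 P1=NH2

Answer: P0:NH0 P1:NH2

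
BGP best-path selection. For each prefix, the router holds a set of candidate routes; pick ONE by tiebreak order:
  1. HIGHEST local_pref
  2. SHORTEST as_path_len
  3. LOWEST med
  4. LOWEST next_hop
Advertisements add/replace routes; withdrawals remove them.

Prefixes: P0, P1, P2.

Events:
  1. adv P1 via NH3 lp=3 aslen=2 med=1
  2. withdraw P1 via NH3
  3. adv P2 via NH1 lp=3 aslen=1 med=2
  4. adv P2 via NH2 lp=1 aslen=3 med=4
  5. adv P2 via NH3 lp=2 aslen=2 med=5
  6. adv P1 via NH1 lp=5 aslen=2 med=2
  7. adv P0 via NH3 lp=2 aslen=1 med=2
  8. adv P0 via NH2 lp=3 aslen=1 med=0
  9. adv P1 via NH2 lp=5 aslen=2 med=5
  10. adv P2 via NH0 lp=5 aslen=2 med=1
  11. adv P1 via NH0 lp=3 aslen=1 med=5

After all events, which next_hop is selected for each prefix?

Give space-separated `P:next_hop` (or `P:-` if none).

Answer: P0:NH2 P1:NH1 P2:NH0

Derivation:
Op 1: best P0=- P1=NH3 P2=-
Op 2: best P0=- P1=- P2=-
Op 3: best P0=- P1=- P2=NH1
Op 4: best P0=- P1=- P2=NH1
Op 5: best P0=- P1=- P2=NH1
Op 6: best P0=- P1=NH1 P2=NH1
Op 7: best P0=NH3 P1=NH1 P2=NH1
Op 8: best P0=NH2 P1=NH1 P2=NH1
Op 9: best P0=NH2 P1=NH1 P2=NH1
Op 10: best P0=NH2 P1=NH1 P2=NH0
Op 11: best P0=NH2 P1=NH1 P2=NH0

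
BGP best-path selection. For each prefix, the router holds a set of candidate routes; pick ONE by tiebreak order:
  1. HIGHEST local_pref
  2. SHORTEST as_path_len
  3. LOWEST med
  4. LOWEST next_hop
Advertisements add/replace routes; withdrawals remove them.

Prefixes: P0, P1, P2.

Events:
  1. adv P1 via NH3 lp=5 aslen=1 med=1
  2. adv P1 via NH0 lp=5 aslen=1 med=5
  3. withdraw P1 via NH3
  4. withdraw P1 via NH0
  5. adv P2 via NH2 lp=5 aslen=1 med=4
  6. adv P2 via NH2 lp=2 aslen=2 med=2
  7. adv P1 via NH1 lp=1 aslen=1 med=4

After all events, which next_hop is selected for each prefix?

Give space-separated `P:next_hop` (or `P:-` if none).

Answer: P0:- P1:NH1 P2:NH2

Derivation:
Op 1: best P0=- P1=NH3 P2=-
Op 2: best P0=- P1=NH3 P2=-
Op 3: best P0=- P1=NH0 P2=-
Op 4: best P0=- P1=- P2=-
Op 5: best P0=- P1=- P2=NH2
Op 6: best P0=- P1=- P2=NH2
Op 7: best P0=- P1=NH1 P2=NH2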